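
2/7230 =1/3615 = 0.00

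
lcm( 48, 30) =240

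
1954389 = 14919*131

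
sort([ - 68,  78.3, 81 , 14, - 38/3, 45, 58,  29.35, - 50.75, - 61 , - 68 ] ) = [  -  68, - 68, - 61,-50.75, - 38/3, 14, 29.35,45, 58,78.3,81 ]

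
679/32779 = 679/32779= 0.02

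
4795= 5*959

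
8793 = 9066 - 273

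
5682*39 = 221598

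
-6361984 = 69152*( - 92) 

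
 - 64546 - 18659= - 83205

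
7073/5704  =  1 + 1369/5704=1.24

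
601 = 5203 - 4602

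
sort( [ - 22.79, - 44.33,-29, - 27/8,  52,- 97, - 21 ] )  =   [-97, - 44.33 , - 29, - 22.79, - 21, - 27/8, 52 ] 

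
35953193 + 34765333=70718526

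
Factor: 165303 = 3^2*18367^1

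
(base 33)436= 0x116D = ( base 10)4461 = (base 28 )5j9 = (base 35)3mg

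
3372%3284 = 88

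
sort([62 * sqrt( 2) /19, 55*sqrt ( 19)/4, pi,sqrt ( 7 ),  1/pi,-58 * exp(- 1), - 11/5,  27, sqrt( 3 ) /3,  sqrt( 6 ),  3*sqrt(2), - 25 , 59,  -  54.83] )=[-54.83,  -  25,-58*exp( - 1 ), - 11/5, 1/pi, sqrt(3 ) /3, sqrt( 6 ), sqrt( 7),pi,3 * sqrt(2) , 62 * sqrt ( 2)/19, 27, 59,55*sqrt( 19 ) /4 ] 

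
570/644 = 285/322 = 0.89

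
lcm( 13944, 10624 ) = 223104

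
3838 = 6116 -2278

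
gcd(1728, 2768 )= 16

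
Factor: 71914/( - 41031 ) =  - 2^1*3^(-2 )*41^1*47^( - 1 )*97^(- 1 )*877^1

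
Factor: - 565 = -5^1*  113^1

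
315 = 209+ 106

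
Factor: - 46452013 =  - 46452013^1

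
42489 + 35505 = 77994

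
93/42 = 31/14 = 2.21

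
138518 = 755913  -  617395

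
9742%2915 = 997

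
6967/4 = 1741 + 3/4 = 1741.75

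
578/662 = 289/331 = 0.87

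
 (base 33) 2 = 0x2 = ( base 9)2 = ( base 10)2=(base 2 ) 10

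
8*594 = 4752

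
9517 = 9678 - 161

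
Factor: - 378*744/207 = - 2^4*3^2*7^1*23^( - 1 )*31^1 = - 31248/23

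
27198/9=3022 = 3022.00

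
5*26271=131355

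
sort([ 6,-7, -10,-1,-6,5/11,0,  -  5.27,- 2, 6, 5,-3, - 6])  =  [ - 10, - 7,- 6,-6, - 5.27, - 3,-2,  -  1, 0,  5/11, 5, 6,6]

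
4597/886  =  5+167/886 = 5.19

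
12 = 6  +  6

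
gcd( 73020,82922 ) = 2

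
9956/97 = 102 + 62/97 = 102.64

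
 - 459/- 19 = 24 + 3/19 = 24.16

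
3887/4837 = 3887/4837= 0.80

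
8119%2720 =2679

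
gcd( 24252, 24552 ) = 12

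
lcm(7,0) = 0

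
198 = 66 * 3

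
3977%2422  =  1555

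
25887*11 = 284757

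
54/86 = 27/43 =0.63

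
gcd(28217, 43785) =973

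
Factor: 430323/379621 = 3^1 * 11^( - 1) * 191^1*751^1 * 34511^ ( - 1)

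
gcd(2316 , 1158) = 1158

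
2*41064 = 82128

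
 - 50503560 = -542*93180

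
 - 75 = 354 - 429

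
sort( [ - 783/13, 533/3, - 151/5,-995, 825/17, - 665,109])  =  [ - 995 ,  -  665,- 783/13, - 151/5, 825/17,109, 533/3 ]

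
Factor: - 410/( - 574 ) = 5^1 *7^( - 1 ) = 5/7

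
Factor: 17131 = 37^1 * 463^1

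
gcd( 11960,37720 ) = 920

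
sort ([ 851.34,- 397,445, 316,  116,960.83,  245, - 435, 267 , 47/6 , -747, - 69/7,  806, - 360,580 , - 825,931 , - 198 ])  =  [ - 825, - 747, -435, - 397, - 360,  -  198, - 69/7,  47/6 , 116,245, 267,316,445 , 580, 806,  851.34,931, 960.83]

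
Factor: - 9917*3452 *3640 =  - 2^5 * 5^1*7^1* 13^1* 47^1 *211^1 *863^1 = -124609881760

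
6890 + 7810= 14700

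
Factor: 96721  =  311^2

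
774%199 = 177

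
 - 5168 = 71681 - 76849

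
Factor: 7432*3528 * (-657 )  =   - 17226603072= - 2^6*3^4*7^2*73^1*929^1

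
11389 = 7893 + 3496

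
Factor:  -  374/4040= - 2^ ( - 2 )*5^( - 1)*11^1 *17^1*101^( - 1 ) = - 187/2020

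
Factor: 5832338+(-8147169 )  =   - 37^1*62563^1 = -2314831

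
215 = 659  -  444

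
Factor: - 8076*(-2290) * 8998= 166409371920  =  2^4*3^1*5^1*11^1*229^1 * 409^1*673^1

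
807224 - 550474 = 256750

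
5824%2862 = 100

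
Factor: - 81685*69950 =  - 2^1*5^3*17^1*31^2*1399^1 = - 5713865750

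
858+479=1337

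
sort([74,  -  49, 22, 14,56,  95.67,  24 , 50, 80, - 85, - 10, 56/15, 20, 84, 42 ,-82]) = [  -  85, - 82, - 49,-10, 56/15, 14, 20, 22, 24,42, 50,56,74 , 80, 84, 95.67]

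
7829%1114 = 31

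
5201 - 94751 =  - 89550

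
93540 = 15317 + 78223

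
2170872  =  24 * 90453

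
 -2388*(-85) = 202980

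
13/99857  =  13/99857 = 0.00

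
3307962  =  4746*697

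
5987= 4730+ 1257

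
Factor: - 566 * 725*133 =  - 2^1*5^2*7^1*19^1 * 29^1*283^1 = - 54576550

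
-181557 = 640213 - 821770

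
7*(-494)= - 3458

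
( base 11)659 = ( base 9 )1067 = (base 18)27G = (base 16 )316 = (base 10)790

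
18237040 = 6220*2932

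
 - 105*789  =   - 82845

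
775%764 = 11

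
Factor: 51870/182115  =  182/639 = 2^1 * 3^( - 2 )*7^1*13^1*71^( - 1)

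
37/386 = 37/386 = 0.10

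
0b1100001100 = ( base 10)780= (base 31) P5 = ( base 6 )3340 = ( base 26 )140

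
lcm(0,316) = 0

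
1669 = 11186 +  - 9517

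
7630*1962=14970060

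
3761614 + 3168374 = 6929988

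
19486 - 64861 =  - 45375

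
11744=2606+9138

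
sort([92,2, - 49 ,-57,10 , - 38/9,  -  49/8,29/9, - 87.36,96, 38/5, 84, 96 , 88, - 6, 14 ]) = [ - 87.36,-57,-49 , - 49/8, - 6, - 38/9, 2, 29/9 , 38/5, 10, 14  ,  84, 88, 92,96,  96 ] 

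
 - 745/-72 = 10+25/72 = 10.35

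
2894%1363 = 168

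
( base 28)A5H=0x1F3D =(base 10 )7997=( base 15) 2582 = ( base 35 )6ih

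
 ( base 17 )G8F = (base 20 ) BIF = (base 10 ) 4775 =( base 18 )ED5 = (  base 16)12A7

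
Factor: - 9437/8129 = -11^(-1)*739^(-1) * 9437^1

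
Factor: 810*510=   413100 = 2^2*3^5*5^2*17^1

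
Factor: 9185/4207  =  5^1*7^( - 1)*11^1*167^1*601^( - 1 )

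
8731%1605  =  706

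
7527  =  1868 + 5659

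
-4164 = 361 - 4525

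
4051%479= 219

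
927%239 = 210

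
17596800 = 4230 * 4160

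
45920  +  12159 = 58079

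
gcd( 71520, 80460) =8940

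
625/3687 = 625/3687 = 0.17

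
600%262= 76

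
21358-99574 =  - 78216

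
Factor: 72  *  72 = 2^6 * 3^4  =  5184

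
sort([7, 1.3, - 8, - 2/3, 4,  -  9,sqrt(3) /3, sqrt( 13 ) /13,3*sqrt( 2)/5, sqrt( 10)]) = [ - 9, -8, -2/3,  sqrt(13) /13, sqrt( 3) /3, 3 * sqrt( 2 )/5, 1.3, sqrt( 10) , 4 , 7]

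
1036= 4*259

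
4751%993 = 779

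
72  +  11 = 83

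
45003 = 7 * 6429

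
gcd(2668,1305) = 29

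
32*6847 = 219104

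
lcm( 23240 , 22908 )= 1603560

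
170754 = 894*191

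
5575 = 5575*1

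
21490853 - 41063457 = - 19572604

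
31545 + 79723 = 111268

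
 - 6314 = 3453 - 9767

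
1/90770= 1/90770 = 0.00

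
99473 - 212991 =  - 113518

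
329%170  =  159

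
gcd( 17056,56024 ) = 8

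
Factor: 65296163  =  65296163^1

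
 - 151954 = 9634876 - 9786830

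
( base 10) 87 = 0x57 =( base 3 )10020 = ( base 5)322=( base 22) 3l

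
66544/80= 4159/5 = 831.80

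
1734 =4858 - 3124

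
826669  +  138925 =965594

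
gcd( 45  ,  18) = 9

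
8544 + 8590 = 17134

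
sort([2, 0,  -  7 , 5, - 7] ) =[  -  7, - 7, 0, 2 , 5] 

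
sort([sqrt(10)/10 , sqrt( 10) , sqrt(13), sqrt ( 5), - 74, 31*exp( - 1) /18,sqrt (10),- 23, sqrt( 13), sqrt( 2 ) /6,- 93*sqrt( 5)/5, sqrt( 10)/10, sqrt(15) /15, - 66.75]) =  [ - 74, - 66.75, - 93*sqrt(5)/5, - 23, sqrt( 2)/6, sqrt(15)/15, sqrt(10) /10, sqrt( 10)/10, 31*exp( - 1 )/18,  sqrt( 5),sqrt (10), sqrt(10),sqrt(13),sqrt(13)] 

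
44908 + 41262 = 86170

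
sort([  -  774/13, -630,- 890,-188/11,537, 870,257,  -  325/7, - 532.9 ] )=[-890, - 630, - 532.9,-774/13,- 325/7,  -  188/11,257, 537, 870]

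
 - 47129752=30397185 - 77526937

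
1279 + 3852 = 5131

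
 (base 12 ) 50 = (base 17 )39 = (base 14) 44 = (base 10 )60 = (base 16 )3c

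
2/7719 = 2/7719 = 0.00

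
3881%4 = 1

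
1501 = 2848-1347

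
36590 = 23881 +12709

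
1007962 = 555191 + 452771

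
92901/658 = 92901/658 =141.19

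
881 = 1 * 881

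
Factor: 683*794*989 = 2^1*23^1 *43^1*397^1 * 683^1 = 536336678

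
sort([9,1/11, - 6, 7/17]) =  [ - 6,  1/11, 7/17,  9]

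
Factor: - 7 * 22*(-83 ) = 2^1 *7^1*11^1* 83^1 = 12782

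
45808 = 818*56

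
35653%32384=3269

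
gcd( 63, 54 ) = 9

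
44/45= 44/45 = 0.98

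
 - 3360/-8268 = 280/689 = 0.41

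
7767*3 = 23301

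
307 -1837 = -1530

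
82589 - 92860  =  -10271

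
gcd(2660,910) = 70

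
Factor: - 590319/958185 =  - 613/995 = -5^( - 1) * 199^ ( - 1)*613^1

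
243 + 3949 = 4192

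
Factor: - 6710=- 2^1*5^1*11^1*61^1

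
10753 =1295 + 9458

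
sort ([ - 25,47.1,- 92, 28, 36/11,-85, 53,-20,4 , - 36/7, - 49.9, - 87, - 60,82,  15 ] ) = [ - 92, - 87,-85,  -  60,-49.9,-25, - 20, - 36/7,  36/11,4 , 15,28,47.1 , 53,82 ]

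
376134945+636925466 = 1013060411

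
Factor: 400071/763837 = 3^1*7^1*419^( - 1 )*1823^ ( - 1)*19051^1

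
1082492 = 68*15919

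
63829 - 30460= 33369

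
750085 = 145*5173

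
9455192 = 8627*1096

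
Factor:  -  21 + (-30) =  - 51  =  - 3^1*17^1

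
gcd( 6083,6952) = 869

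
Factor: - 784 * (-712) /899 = 2^7*7^2*29^(-1 )*31^ ( - 1)*89^1=558208/899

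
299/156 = 23/12 = 1.92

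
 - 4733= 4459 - 9192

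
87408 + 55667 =143075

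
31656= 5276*6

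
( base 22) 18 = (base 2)11110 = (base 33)u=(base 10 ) 30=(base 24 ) 16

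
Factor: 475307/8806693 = 67901/1258099 = 67901^1*1258099^( - 1)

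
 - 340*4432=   -  1506880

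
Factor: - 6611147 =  -17^1  *  388891^1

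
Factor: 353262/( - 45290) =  - 39/5 = - 3^1*5^( - 1 )*13^1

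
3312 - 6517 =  - 3205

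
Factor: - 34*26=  - 2^2*13^1* 17^1 = -884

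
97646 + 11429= 109075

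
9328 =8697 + 631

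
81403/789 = 103+136/789 = 103.17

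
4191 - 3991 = 200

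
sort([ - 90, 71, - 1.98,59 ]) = [  -  90, - 1.98 , 59, 71 ]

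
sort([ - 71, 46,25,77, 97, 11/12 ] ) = [ - 71,11/12, 25, 46, 77, 97]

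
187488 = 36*5208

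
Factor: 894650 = 2^1 * 5^2*29^1*617^1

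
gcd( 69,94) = 1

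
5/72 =5/72 = 0.07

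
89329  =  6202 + 83127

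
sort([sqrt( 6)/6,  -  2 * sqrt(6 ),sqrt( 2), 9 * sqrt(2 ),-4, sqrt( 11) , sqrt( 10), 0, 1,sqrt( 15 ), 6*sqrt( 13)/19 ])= [ - 2*sqrt( 6 ),-4, 0 , sqrt ( 6) /6, 1, 6 * sqrt( 13 ) /19 , sqrt( 2), sqrt( 10 ), sqrt(11 ), sqrt( 15 ),9*sqrt(2) ]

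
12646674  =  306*41329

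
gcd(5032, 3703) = 1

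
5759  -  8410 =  - 2651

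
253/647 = 253/647 =0.39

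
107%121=107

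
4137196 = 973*4252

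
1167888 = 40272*29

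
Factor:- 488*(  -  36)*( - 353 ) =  - 6201504 = -2^5  *  3^2*61^1*353^1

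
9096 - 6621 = 2475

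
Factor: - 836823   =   - 3^1*13^1* 43^1*499^1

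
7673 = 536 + 7137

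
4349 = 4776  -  427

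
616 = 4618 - 4002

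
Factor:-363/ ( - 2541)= 1/7 =7^( - 1)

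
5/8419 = 5/8419 = 0.00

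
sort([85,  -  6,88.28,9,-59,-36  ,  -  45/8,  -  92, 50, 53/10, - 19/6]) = [ - 92, -59,  -  36 , - 6, - 45/8,- 19/6, 53/10, 9, 50, 85, 88.28]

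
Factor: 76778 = 2^1*13^1*2953^1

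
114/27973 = 114/27973 =0.00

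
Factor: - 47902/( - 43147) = 2^1*13^(-1 )*43^1*557^1*3319^(-1 ) 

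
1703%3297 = 1703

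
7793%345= 203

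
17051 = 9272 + 7779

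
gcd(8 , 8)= 8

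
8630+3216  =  11846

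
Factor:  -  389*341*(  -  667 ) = 88476883 = 11^1*23^1*29^1*31^1*389^1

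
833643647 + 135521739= 969165386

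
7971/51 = 2657/17 =156.29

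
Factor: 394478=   2^1 *7^1 *19^1*1483^1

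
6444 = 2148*3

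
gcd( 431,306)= 1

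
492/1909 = 492/1909  =  0.26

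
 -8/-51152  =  1/6394  =  0.00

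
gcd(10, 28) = 2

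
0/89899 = 0 = 0.00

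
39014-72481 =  - 33467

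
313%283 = 30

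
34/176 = 17/88 = 0.19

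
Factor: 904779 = 3^2*229^1*439^1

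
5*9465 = 47325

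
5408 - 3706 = 1702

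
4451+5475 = 9926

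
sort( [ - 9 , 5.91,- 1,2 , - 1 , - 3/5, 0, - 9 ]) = [ - 9, - 9, - 1 , - 1, - 3/5, 0 , 2,5.91 ]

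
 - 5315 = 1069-6384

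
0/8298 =0 = 0.00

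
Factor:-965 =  - 5^1*193^1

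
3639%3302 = 337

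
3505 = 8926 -5421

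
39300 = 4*9825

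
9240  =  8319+921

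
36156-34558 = 1598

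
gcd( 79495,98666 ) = 1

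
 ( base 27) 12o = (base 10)807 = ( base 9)1086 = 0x327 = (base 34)np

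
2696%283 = 149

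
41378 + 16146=57524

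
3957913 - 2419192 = 1538721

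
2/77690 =1/38845  =  0.00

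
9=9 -0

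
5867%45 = 17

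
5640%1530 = 1050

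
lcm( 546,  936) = 6552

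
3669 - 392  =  3277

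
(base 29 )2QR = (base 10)2463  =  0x99f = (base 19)6FC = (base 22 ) 51L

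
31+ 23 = 54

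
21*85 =1785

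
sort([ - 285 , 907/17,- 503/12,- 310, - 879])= [ - 879, -310, - 285, - 503/12, 907/17]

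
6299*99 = 623601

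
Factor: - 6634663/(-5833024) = 2^(-6) * 7^1*157^1*6037^1*91141^( - 1)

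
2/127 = 2/127 = 0.02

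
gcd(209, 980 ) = 1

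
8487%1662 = 177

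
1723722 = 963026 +760696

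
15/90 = 1/6 = 0.17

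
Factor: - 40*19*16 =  - 12160 = - 2^7*5^1*19^1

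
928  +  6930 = 7858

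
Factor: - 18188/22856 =-4547/5714 = - 2^( - 1 )*2857^( -1)*4547^1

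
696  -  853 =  - 157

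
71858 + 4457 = 76315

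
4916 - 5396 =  - 480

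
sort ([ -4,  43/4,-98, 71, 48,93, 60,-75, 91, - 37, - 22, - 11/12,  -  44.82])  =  [ - 98,-75 ,  -  44.82, - 37,-22 , - 4, - 11/12, 43/4, 48, 60,71, 91, 93 ] 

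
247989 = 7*35427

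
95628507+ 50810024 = 146438531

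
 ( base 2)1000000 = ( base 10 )64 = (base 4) 1000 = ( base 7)121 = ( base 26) 2c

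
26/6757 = 26/6757  =  0.00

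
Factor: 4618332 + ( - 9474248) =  - 4855916 =- 2^2 * 13^1*93383^1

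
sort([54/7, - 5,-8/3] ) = [-5,  -  8/3, 54/7 ] 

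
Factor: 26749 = 23^1*1163^1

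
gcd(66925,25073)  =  1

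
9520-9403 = 117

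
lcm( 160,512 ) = 2560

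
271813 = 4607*59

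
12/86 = 6/43 = 0.14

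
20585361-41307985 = - 20722624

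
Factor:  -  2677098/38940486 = -446183/6490081 = - 13^ ( -1 )*31^1 *37^1*127^( - 1)*389^1*3931^ ( - 1) 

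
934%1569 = 934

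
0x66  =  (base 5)402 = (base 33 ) 33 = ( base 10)102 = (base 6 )250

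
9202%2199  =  406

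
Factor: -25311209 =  - 7^1*11^1*113^1 *2909^1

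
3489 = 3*1163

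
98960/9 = 10995 + 5/9 = 10995.56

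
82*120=9840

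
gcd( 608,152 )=152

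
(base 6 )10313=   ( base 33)19r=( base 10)1413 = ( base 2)10110000101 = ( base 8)2605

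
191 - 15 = 176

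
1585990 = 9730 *163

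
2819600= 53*53200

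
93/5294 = 93/5294 = 0.02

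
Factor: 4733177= 29^1 * 227^1*719^1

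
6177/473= 13 + 28/473 = 13.06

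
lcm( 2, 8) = 8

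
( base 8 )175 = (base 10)125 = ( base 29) 49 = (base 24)55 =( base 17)76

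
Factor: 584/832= 2^( - 3) * 13^(-1)*73^1 = 73/104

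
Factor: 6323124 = 2^2*3^1*19^1*27733^1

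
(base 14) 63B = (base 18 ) 3E5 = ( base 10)1229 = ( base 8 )2315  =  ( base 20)319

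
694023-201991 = 492032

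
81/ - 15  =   - 6 + 3/5 = - 5.40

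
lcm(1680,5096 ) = 152880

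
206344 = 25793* 8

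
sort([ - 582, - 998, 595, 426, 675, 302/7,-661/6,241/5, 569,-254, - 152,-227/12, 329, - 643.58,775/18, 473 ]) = [ - 998, - 643.58, - 582, - 254, - 152, - 661/6, - 227/12,775/18, 302/7,241/5,329,426, 473,569,595,675 ]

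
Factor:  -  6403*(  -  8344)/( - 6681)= - 53426632/6681 = -2^3*3^(-1 ) * 7^1*17^ (-1)*19^1*131^( - 1)*149^1*337^1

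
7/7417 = 7/7417 =0.00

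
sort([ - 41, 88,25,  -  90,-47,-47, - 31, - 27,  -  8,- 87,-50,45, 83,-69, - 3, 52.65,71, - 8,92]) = [-90, - 87, - 69,-50, - 47 , - 47,-41  ,  -  31, -27 ,-8,  -  8,-3, 25, 45,52.65 , 71,  83, 88,92 ] 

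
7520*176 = 1323520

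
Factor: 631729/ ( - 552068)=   -  2^( - 2 ) *7^1* 11^(-1)*12547^(-1)*90247^1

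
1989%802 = 385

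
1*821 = 821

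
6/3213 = 2/1071 =0.00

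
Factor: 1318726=2^1*47^1  *14029^1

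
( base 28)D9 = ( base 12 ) 271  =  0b101110101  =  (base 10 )373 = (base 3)111211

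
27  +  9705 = 9732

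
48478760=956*50710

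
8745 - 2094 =6651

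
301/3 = 100 +1/3 = 100.33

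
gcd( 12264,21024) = 1752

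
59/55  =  1+ 4/55= 1.07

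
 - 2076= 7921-9997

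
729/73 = 729/73 = 9.99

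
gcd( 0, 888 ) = 888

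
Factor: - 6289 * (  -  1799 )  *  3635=41126066485=5^1*7^1*19^1*257^1 * 331^1 *727^1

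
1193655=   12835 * 93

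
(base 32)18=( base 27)1D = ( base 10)40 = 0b101000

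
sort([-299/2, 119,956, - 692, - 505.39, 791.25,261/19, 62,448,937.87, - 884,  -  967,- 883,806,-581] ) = [ - 967, - 884, - 883,-692,-581,- 505.39, - 299/2 , 261/19,62, 119 , 448,791.25,  806,937.87,  956] 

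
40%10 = 0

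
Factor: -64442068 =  - 2^2 * 139^1*115903^1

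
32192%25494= 6698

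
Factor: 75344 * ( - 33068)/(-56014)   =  2^5 * 17^1 * 277^1 * 1181^1* 4001^( - 1 )  =  177962528/4001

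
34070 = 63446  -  29376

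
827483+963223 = 1790706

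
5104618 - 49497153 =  - 44392535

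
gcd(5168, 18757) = 1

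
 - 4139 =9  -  4148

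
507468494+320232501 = 827700995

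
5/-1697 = - 1 + 1692/1697 = - 0.00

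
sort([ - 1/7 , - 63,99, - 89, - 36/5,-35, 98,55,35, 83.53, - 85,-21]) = [ - 89, - 85, - 63, - 35, - 21,-36/5, -1/7,  35 , 55, 83.53, 98, 99 ]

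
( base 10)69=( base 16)45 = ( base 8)105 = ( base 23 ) 30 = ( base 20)39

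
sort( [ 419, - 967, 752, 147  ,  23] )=[-967, 23,147, 419,752 ] 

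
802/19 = 802/19 =42.21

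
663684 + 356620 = 1020304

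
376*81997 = 30830872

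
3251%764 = 195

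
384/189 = 128/63  =  2.03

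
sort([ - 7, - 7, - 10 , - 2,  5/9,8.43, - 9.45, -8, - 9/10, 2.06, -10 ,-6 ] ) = [-10,-10,-9.45,-8, - 7, - 7,  -  6,-2, - 9/10,  5/9,2.06, 8.43]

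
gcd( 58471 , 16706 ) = 8353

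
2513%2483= 30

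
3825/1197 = 425/133 = 3.20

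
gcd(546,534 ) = 6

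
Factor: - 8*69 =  - 2^3*3^1 * 23^1 = - 552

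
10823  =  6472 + 4351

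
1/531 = 1/531=0.00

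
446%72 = 14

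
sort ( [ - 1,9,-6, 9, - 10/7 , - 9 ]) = [ - 9, - 6 , - 10/7, - 1  ,  9, 9] 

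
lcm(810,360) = 3240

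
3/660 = 1/220 =0.00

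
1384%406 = 166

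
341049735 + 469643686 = 810693421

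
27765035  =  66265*419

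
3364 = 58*58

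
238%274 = 238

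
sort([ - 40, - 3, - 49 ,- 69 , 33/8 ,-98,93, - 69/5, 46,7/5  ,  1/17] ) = [ - 98, - 69, - 49,-40,-69/5, -3, 1/17, 7/5 , 33/8,46,93 ] 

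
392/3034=196/1517=0.13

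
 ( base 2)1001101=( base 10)77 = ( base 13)5C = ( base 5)302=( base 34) 29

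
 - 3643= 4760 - 8403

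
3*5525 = 16575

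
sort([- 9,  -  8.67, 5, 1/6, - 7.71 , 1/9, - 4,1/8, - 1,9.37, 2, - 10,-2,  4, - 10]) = [ - 10, - 10,-9, - 8.67,-7.71, - 4,- 2,-1,1/9, 1/8,1/6,2,4,  5,9.37]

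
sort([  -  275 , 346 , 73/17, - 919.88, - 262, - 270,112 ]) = [ - 919.88 , - 275, - 270, - 262,73/17,112, 346]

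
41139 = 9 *4571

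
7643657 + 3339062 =10982719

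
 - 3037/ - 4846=3037/4846 = 0.63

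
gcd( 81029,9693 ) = 1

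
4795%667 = 126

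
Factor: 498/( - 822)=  - 83^1*137^ ( - 1 ) = - 83/137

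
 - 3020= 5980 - 9000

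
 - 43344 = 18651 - 61995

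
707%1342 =707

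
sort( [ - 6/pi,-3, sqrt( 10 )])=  [- 3, - 6/pi,sqrt( 10 )] 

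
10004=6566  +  3438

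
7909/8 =988 + 5/8= 988.62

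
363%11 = 0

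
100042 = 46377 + 53665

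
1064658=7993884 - 6929226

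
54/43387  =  54/43387 = 0.00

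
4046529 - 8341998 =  - 4295469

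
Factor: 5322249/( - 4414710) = -2^( - 1)*3^1*5^( - 1)*31^(  -  1)*47^( - 1 ) * 101^( - 1 )*769^2= - 1774083/1471570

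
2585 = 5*517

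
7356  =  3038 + 4318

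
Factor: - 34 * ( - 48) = 2^5*3^1* 17^1 = 1632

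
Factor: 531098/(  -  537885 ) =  - 2^1*3^( - 2 )*5^( - 1 ) * 37^1 *7177^1*11953^(-1) 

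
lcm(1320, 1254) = 25080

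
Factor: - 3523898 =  - 2^1 * 7^1 *251707^1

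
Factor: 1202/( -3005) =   -  2/5 = - 2^1*5^ (  -  1) 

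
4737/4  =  4737/4=1184.25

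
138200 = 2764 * 50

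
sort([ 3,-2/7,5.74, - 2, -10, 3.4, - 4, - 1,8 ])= [ - 10, - 4, - 2  ,-1,- 2/7, 3, 3.4,5.74, 8] 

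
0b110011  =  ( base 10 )51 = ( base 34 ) 1H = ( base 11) 47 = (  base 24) 23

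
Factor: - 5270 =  - 2^1*5^1 * 17^1*31^1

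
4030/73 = 55 + 15/73 = 55.21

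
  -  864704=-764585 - 100119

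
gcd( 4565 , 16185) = 415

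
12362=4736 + 7626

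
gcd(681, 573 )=3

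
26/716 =13/358  =  0.04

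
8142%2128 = 1758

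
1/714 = 1/714 = 0.00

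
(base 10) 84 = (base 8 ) 124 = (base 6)220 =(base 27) 33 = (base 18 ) 4c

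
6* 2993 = 17958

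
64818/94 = 32409/47 = 689.55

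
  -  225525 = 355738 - 581263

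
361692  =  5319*68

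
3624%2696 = 928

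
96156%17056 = 10876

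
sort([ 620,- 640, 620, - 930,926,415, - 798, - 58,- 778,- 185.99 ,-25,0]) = [ - 930 , - 798 , - 778, - 640, - 185.99, - 58 ,-25, 0,415,  620,620,  926 ] 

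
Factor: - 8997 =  - 3^1*2999^1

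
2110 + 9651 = 11761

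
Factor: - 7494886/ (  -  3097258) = 3747443/1548629 = 7^1*29^( - 1 )*53401^( - 1)*535349^1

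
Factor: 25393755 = 3^1*5^1*1692917^1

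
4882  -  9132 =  - 4250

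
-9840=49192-59032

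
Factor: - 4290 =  - 2^1*3^1 * 5^1*11^1 * 13^1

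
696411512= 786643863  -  90232351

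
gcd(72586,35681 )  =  1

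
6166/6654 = 3083/3327   =  0.93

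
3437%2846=591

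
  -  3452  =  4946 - 8398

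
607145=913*665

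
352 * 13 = 4576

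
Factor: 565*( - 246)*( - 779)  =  2^1*3^1* 5^1*19^1* 41^2*113^1 = 108273210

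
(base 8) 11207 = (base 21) afi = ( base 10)4743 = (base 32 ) 4k7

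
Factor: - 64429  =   - 19^1*3391^1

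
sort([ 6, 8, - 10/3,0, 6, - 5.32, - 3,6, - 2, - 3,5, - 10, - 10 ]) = [  -  10,- 10, - 5.32, - 10/3, - 3,-3, - 2,0,5,6,6,6,  8]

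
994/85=11+ 59/85  =  11.69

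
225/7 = 32+1/7  =  32.14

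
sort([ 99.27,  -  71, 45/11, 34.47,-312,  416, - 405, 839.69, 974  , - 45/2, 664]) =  [-405, - 312, - 71, - 45/2, 45/11,34.47,99.27, 416, 664, 839.69,974]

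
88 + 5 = 93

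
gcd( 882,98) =98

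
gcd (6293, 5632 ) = 1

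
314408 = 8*39301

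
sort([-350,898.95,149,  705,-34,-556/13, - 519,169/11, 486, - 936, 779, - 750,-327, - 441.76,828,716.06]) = [ - 936,  -  750,-519, - 441.76,  -  350,  -  327, - 556/13, - 34,169/11,149,486,  705,716.06,779,828, 898.95 ]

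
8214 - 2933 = 5281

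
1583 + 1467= 3050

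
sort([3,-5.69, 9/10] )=[ - 5.69, 9/10, 3] 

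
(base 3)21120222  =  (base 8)12636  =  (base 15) 198E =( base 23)aae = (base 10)5534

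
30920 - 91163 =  - 60243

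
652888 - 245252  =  407636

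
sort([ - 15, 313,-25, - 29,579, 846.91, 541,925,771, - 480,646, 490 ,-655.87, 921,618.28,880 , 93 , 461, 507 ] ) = [ - 655.87, - 480, - 29, - 25,  -  15 , 93 , 313, 461, 490 , 507,541,579, 618.28 , 646,771 , 846.91, 880,921, 925 ]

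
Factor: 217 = 7^1*31^1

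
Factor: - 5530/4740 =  - 7/6 =-  2^( - 1)*3^( - 1)*7^1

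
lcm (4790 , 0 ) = 0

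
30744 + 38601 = 69345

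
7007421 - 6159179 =848242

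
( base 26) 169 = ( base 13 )4c9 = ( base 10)841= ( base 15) 3B1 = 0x349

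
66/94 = 33/47= 0.70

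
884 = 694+190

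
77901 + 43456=121357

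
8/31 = 8/31  =  0.26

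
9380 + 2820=12200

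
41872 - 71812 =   -  29940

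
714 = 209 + 505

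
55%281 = 55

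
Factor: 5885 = 5^1 * 11^1*107^1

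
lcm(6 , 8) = 24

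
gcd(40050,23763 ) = 267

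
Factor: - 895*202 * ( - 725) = 131072750 = 2^1*5^3*29^1*101^1*179^1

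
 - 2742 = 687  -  3429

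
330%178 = 152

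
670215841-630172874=40042967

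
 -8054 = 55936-63990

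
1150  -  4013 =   -  2863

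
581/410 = 1 + 171/410 = 1.42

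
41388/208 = 10347/52=198.98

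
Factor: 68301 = 3^2*7589^1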